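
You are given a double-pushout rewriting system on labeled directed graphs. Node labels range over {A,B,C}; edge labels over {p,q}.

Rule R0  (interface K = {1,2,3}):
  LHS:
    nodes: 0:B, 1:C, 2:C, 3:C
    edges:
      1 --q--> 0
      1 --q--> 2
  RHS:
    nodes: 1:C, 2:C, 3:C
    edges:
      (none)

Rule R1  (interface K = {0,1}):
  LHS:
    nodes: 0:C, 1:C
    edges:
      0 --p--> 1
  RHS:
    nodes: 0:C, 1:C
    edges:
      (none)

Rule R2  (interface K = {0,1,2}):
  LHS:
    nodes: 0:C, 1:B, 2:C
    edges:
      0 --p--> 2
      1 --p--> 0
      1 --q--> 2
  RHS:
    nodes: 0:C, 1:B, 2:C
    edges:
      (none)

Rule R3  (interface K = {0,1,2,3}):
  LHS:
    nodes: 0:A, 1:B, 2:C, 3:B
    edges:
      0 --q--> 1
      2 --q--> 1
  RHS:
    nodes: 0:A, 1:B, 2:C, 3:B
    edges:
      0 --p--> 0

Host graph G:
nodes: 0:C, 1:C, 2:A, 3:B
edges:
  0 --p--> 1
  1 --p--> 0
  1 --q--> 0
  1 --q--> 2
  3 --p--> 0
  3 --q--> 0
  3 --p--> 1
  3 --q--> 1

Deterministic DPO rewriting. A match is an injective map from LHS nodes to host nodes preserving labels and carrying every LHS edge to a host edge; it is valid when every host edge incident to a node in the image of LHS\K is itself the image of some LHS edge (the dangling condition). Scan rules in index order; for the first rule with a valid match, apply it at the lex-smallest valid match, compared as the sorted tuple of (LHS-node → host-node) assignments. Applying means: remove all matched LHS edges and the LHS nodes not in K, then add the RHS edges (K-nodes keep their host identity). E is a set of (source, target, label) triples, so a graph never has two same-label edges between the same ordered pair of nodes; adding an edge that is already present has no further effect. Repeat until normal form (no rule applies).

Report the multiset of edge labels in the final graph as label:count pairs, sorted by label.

start.  V:4 E:8  edges: 0-p->1 1-p->0 1-q->0 1-q->2 3-p->0 3-q->0 3-p->1 3-q->1
1. fire R1 via {0↦0, 1↦1}  →  V:4 E:7  edges: 1-p->0 1-q->0 1-q->2 3-p->0 3-q->0 3-p->1 3-q->1
2. fire R1 via {0↦1, 1↦0}  →  V:4 E:6  edges: 1-q->0 1-q->2 3-p->0 3-q->0 3-p->1 3-q->1
final graph: no rule applies after step 2
NF edges: [(1, 0, 'q'), (1, 2, 'q'), (3, 0, 'p'), (3, 0, 'q'), (3, 1, 'p'), (3, 1, 'q')]

Answer: p:2 q:4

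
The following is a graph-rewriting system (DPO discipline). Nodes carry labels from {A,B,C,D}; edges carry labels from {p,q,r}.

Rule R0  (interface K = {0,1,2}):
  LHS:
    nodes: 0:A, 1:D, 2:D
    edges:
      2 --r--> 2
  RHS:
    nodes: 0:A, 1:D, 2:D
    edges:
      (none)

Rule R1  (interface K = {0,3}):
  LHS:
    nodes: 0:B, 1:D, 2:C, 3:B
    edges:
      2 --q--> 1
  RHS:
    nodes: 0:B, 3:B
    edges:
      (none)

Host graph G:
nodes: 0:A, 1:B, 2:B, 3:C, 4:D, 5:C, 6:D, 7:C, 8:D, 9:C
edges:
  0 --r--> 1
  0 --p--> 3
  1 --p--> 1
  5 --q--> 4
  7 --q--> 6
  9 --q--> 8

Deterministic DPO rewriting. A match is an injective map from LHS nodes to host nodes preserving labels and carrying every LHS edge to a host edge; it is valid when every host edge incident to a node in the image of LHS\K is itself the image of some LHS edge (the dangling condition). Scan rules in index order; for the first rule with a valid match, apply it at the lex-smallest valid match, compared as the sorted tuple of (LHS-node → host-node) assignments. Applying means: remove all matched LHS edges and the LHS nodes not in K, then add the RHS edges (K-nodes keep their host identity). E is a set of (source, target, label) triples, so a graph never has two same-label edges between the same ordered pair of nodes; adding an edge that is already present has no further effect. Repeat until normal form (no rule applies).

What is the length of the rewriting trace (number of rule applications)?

Answer: 3

Derivation:
start.  V:10 E:6  edges: 0-r->1 0-p->3 1-p->1 5-q->4 7-q->6 9-q->8
1. fire R1 via {0↦1, 1↦4, 2↦5, 3↦2}  →  V:8 E:5  edges: 0-r->1 0-p->3 1-p->1 7-q->6 9-q->8
2. fire R1 via {0↦1, 1↦6, 2↦7, 3↦2}  →  V:6 E:4  edges: 0-r->1 0-p->3 1-p->1 9-q->8
3. fire R1 via {0↦1, 1↦8, 2↦9, 3↦2}  →  V:4 E:3  edges: 0-r->1 0-p->3 1-p->1
halt: no rule applies after step 3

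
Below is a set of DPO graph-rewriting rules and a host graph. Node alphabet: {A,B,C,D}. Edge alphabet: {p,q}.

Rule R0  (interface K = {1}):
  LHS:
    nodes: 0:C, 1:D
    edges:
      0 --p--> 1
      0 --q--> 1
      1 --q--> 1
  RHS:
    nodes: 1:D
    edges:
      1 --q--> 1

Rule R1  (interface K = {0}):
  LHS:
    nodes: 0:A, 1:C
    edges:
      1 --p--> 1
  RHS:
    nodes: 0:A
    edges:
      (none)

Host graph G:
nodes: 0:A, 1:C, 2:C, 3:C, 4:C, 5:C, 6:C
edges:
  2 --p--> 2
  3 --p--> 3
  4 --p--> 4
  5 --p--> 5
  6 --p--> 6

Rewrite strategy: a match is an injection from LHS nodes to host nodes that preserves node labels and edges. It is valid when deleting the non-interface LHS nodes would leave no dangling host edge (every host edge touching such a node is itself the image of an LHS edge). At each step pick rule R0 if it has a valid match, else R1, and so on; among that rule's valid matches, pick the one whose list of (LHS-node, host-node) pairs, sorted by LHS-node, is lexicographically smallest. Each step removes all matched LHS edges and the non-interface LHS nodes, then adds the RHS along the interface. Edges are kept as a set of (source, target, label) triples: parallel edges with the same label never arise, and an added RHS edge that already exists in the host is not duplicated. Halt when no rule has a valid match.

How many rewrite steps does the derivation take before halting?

initial: |V|=7 |E|=5  E = 2-p->2 3-p->3 4-p->4 5-p->5 6-p->6
step 1: apply R1 at {0↦0, 1↦2}  → |V|=6 |E|=4  E = 3-p->3 4-p->4 5-p->5 6-p->6
step 2: apply R1 at {0↦0, 1↦3}  → |V|=5 |E|=3  E = 4-p->4 5-p->5 6-p->6
step 3: apply R1 at {0↦0, 1↦4}  → |V|=4 |E|=2  E = 5-p->5 6-p->6
step 4: apply R1 at {0↦0, 1↦5}  → |V|=3 |E|=1  E = 6-p->6
step 5: apply R1 at {0↦0, 1↦6}  → |V|=2 |E|=0  E = ∅
normal form: no rule applies after step 5

Answer: 5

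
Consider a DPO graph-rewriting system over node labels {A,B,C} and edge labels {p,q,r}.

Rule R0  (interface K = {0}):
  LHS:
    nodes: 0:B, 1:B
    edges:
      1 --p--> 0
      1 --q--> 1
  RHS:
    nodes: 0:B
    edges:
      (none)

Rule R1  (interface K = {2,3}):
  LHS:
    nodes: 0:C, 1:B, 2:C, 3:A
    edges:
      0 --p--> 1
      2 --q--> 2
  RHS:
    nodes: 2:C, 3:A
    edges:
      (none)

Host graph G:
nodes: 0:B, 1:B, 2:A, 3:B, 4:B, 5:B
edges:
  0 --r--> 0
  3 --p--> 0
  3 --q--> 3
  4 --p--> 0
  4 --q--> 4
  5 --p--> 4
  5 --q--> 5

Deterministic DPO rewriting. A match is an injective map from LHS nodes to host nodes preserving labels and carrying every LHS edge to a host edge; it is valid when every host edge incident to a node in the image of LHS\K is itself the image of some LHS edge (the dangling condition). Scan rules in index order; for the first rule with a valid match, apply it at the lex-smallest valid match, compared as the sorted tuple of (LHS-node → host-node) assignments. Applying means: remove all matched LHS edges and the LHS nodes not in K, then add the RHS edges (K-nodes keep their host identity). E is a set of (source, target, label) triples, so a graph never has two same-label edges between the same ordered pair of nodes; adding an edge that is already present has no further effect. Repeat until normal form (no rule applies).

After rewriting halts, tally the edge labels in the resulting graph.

[0] host  ⇒  6 nodes, 7 edges  {0-r->0 3-p->0 3-q->3 4-p->0 4-q->4 5-p->4 5-q->5}
[1] R0 @ {0↦0, 1↦3}  ⇒  5 nodes, 5 edges  {0-r->0 4-p->0 4-q->4 5-p->4 5-q->5}
[2] R0 @ {0↦4, 1↦5}  ⇒  4 nodes, 3 edges  {0-r->0 4-p->0 4-q->4}
[3] R0 @ {0↦0, 1↦4}  ⇒  3 nodes, 1 edges  {0-r->0}
final graph: no rule applies after step 3
NF edges: [(0, 0, 'r')]

Answer: r:1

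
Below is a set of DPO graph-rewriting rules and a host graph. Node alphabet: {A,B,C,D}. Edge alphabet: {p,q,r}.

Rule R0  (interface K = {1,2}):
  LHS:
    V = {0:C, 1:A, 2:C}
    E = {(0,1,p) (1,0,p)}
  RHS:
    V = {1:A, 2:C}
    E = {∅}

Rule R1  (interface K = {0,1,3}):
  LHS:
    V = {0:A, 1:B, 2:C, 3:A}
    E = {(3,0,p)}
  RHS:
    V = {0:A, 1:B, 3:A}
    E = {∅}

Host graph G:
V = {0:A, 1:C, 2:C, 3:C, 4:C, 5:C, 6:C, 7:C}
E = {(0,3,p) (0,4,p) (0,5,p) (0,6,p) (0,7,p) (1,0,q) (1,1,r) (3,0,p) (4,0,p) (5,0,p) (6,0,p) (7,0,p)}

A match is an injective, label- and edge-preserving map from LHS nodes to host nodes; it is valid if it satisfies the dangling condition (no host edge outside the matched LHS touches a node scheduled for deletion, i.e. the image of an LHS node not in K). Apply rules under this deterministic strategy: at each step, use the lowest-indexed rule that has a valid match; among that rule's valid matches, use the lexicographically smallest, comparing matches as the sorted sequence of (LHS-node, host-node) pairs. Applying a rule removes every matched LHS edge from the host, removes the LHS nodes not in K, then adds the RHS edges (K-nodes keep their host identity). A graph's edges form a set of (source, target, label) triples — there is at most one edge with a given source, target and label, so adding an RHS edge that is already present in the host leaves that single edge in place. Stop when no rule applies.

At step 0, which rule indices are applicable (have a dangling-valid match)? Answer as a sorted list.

R0: 30 valid matches — {0↦3, 1↦0, 2↦1}, {0↦3, 1↦0, 2↦2}, {0↦3, 1↦0, 2↦4} (+27 more)
R1: no valid match — LHS pattern not found

Answer: [R0]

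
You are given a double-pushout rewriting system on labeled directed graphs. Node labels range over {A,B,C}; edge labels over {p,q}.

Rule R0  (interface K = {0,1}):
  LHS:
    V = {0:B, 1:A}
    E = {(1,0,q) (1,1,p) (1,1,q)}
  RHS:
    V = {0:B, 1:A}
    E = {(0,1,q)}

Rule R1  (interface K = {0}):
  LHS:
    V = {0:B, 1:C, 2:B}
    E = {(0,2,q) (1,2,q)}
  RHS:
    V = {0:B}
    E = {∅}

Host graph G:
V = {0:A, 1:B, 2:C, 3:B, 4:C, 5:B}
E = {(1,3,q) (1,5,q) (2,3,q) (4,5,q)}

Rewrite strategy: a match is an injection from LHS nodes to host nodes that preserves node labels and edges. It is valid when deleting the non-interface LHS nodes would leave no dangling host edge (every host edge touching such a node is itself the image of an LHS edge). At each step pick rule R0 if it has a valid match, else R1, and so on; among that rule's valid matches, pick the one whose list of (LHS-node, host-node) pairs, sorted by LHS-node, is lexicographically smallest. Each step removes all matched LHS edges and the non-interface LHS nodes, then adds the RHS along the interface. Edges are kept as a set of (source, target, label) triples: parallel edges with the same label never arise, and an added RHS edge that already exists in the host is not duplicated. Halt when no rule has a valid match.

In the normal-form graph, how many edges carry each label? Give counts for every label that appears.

Answer: (no edges)

Steps:
start.  V:6 E:4  edges: 1-q->3 1-q->5 2-q->3 4-q->5
1. fire R1 via {0↦1, 1↦2, 2↦3}  →  V:4 E:2  edges: 1-q->5 4-q->5
2. fire R1 via {0↦1, 1↦4, 2↦5}  →  V:2 E:0  edges: ∅
halt: no rule applies after step 2
NF edges: []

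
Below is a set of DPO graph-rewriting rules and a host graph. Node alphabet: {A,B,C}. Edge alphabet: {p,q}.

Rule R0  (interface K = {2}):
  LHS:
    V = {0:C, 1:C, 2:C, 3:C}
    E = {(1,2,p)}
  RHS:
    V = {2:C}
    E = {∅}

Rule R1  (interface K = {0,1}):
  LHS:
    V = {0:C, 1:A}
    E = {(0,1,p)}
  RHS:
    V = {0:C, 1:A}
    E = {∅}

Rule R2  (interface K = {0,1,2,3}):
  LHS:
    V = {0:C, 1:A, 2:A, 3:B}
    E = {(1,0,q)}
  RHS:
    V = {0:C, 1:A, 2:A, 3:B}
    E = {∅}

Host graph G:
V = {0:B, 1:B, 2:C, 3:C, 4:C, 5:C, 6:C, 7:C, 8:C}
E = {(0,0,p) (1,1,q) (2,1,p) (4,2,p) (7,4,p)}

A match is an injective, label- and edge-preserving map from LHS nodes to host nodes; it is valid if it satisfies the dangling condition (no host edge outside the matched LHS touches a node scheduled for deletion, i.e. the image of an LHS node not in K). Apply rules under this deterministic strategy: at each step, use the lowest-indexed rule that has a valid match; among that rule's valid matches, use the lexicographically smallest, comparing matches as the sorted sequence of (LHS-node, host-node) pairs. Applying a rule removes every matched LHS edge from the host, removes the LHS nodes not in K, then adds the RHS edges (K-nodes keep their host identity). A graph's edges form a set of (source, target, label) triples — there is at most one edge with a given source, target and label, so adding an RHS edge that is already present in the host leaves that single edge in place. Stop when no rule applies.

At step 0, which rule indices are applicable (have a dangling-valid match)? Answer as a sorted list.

Answer: [R0]

Rewrite trace:
R0: 12 valid matches — {0↦3, 1↦7, 2↦4, 3↦5}, {0↦3, 1↦7, 2↦4, 3↦6}, {0↦3, 1↦7, 2↦4, 3↦8} (+9 more)
R1: no valid match — LHS pattern not found
R2: no valid match — LHS pattern not found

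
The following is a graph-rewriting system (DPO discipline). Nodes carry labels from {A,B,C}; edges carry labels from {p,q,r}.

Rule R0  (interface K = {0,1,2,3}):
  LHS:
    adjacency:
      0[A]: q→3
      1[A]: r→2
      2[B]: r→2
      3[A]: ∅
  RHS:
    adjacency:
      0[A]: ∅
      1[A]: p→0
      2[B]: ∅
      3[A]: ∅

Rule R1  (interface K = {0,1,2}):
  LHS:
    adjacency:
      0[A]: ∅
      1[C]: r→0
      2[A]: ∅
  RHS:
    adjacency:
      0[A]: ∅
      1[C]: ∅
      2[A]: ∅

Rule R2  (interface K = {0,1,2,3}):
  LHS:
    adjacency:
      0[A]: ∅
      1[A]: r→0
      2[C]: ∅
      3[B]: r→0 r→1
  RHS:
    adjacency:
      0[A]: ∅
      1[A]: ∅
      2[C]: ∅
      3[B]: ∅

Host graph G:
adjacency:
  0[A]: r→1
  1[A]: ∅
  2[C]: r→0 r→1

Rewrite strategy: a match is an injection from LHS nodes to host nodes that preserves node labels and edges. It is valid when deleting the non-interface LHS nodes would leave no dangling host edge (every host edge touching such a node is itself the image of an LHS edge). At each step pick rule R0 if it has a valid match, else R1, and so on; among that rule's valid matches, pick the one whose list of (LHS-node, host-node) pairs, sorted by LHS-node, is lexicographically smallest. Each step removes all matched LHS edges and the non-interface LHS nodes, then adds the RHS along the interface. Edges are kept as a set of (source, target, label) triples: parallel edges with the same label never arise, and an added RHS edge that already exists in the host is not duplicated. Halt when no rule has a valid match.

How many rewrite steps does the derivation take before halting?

Answer: 2

Rewrite trace:
[0] host  ⇒  3 nodes, 3 edges  {0-r->1 2-r->0 2-r->1}
[1] R1 @ {0↦0, 1↦2, 2↦1}  ⇒  3 nodes, 2 edges  {0-r->1 2-r->1}
[2] R1 @ {0↦1, 1↦2, 2↦0}  ⇒  3 nodes, 1 edges  {0-r->1}
normal form: no rule applies after step 2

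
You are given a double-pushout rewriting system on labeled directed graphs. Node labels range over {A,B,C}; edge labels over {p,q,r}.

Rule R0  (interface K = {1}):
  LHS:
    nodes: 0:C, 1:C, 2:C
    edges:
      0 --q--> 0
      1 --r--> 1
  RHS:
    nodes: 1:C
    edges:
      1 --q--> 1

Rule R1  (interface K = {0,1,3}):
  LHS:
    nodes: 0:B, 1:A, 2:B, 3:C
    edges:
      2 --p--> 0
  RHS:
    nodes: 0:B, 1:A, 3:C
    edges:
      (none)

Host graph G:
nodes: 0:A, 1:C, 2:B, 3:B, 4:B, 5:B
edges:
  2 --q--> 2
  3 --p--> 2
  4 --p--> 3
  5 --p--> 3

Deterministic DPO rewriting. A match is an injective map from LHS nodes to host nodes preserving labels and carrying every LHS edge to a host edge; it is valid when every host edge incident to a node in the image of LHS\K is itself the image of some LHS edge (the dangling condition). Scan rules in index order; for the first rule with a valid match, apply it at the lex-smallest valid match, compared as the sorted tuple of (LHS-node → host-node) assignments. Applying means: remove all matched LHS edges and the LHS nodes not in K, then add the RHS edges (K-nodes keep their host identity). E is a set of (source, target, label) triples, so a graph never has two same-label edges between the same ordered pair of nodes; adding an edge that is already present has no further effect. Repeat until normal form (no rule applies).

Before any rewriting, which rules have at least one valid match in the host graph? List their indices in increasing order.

R0: no valid match — LHS pattern not found
R1: 2 valid matches — {0↦3, 1↦0, 2↦4, 3↦1}, {0↦3, 1↦0, 2↦5, 3↦1}

Answer: [R1]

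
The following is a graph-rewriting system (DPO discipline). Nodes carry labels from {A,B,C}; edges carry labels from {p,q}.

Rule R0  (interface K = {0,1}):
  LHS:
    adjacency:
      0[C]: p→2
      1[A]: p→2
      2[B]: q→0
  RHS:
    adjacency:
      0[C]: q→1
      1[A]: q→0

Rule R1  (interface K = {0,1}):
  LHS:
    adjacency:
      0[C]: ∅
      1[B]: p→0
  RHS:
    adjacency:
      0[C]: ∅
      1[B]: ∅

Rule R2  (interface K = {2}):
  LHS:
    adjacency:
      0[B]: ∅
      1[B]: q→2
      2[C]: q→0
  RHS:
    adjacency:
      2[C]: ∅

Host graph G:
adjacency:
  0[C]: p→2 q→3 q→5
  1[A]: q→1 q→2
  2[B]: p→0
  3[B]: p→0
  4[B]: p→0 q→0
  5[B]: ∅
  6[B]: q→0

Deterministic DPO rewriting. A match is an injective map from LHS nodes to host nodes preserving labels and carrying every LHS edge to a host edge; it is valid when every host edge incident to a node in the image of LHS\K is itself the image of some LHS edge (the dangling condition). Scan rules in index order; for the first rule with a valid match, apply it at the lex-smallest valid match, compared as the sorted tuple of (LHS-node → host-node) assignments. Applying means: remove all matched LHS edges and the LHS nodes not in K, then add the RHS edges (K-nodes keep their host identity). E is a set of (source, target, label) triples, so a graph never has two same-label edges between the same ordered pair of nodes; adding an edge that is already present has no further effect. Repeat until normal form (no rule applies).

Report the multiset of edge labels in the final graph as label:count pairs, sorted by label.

initial: |V|=7 |E|=10  E = 0-p->2 0-q->3 0-q->5 1-q->1 1-q->2 2-p->0 3-p->0 4-p->0 4-q->0 6-q->0
step 1: apply R1 at {0↦0, 1↦2}  → |V|=7 |E|=9  E = 0-p->2 0-q->3 0-q->5 1-q->1 1-q->2 3-p->0 4-p->0 4-q->0 6-q->0
step 2: apply R1 at {0↦0, 1↦3}  → |V|=7 |E|=8  E = 0-p->2 0-q->3 0-q->5 1-q->1 1-q->2 4-p->0 4-q->0 6-q->0
step 3: apply R1 at {0↦0, 1↦4}  → |V|=7 |E|=7  E = 0-p->2 0-q->3 0-q->5 1-q->1 1-q->2 4-q->0 6-q->0
step 4: apply R2 at {0↦3, 1↦4, 2↦0}  → |V|=5 |E|=5  E = 0-p->2 0-q->5 1-q->1 1-q->2 6-q->0
step 5: apply R2 at {0↦5, 1↦6, 2↦0}  → |V|=3 |E|=3  E = 0-p->2 1-q->1 1-q->2
normal form: no rule applies after step 5
NF edges: [(0, 2, 'p'), (1, 1, 'q'), (1, 2, 'q')]

Answer: p:1 q:2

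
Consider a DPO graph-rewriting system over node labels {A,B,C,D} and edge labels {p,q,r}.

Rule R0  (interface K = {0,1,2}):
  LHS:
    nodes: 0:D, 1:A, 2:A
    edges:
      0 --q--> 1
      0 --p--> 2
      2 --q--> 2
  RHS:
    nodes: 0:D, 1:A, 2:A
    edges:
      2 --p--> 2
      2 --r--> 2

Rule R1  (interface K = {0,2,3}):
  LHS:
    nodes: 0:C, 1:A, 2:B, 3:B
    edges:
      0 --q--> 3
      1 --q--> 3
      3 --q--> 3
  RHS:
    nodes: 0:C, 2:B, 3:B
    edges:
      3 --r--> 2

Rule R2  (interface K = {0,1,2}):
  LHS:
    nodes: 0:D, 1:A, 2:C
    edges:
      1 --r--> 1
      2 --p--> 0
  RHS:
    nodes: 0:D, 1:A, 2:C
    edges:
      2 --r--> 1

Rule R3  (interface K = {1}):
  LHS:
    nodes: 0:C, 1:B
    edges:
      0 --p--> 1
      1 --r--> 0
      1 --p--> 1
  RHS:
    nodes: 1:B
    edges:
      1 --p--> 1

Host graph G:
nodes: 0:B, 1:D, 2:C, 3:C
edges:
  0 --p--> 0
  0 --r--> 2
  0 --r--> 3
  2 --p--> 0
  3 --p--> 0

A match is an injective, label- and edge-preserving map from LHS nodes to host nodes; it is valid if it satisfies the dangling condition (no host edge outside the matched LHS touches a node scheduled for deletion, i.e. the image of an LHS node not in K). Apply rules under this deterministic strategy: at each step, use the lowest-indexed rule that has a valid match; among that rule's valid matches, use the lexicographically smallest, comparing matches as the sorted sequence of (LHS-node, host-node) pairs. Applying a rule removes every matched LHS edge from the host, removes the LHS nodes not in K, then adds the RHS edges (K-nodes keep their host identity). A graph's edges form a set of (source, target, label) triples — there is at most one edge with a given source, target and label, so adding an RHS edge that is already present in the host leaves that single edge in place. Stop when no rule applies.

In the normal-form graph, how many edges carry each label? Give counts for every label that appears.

Answer: p:1

Derivation:
initial: |V|=4 |E|=5  E = 0-p->0 0-r->2 0-r->3 2-p->0 3-p->0
step 1: apply R3 at {0↦2, 1↦0}  → |V|=3 |E|=3  E = 0-p->0 0-r->3 3-p->0
step 2: apply R3 at {0↦3, 1↦0}  → |V|=2 |E|=1  E = 0-p->0
final graph: no rule applies after step 2
NF edges: [(0, 0, 'p')]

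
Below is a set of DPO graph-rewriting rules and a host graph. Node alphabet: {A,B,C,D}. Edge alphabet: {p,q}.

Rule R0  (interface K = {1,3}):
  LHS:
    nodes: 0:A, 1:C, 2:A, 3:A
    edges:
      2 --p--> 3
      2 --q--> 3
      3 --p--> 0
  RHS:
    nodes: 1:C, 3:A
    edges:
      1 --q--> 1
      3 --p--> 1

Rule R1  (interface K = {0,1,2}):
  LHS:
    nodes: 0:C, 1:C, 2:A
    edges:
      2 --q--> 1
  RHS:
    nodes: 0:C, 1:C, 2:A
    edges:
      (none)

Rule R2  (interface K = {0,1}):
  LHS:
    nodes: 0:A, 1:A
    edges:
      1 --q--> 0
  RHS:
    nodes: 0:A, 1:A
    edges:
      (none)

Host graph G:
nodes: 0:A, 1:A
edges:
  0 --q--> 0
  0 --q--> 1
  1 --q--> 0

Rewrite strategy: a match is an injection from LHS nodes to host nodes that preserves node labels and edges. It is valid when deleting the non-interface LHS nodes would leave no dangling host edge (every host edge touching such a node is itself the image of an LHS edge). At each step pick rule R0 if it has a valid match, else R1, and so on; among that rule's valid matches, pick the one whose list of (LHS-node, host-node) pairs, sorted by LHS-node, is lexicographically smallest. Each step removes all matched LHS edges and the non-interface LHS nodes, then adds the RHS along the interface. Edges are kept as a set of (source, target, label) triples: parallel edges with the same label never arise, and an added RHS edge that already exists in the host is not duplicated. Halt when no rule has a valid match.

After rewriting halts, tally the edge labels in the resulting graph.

initial: |V|=2 |E|=3  E = 0-q->0 0-q->1 1-q->0
step 1: apply R2 at {0↦0, 1↦1}  → |V|=2 |E|=2  E = 0-q->0 0-q->1
step 2: apply R2 at {0↦1, 1↦0}  → |V|=2 |E|=1  E = 0-q->0
normal form: no rule applies after step 2
NF edges: [(0, 0, 'q')]

Answer: q:1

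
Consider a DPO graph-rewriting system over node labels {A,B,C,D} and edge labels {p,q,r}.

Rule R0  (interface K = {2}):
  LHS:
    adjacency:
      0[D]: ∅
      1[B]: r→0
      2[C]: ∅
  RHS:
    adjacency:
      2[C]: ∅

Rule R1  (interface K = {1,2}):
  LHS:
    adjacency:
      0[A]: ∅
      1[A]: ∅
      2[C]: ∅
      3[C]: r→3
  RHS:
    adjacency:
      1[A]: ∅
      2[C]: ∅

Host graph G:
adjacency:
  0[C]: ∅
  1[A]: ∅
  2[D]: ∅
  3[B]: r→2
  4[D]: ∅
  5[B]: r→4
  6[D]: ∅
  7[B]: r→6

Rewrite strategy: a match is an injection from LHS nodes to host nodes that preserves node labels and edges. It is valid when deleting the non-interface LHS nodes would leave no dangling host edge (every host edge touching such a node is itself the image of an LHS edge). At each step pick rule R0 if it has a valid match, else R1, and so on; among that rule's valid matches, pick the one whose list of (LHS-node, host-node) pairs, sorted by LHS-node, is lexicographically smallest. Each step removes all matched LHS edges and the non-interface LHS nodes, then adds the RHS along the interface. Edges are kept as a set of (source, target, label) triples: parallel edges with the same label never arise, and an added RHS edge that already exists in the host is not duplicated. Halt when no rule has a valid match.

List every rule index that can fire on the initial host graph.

R0: 3 valid matches — {0↦2, 1↦3, 2↦0}, {0↦4, 1↦5, 2↦0}, {0↦6, 1↦7, 2↦0}
R1: no valid match — LHS pattern not found

Answer: [R0]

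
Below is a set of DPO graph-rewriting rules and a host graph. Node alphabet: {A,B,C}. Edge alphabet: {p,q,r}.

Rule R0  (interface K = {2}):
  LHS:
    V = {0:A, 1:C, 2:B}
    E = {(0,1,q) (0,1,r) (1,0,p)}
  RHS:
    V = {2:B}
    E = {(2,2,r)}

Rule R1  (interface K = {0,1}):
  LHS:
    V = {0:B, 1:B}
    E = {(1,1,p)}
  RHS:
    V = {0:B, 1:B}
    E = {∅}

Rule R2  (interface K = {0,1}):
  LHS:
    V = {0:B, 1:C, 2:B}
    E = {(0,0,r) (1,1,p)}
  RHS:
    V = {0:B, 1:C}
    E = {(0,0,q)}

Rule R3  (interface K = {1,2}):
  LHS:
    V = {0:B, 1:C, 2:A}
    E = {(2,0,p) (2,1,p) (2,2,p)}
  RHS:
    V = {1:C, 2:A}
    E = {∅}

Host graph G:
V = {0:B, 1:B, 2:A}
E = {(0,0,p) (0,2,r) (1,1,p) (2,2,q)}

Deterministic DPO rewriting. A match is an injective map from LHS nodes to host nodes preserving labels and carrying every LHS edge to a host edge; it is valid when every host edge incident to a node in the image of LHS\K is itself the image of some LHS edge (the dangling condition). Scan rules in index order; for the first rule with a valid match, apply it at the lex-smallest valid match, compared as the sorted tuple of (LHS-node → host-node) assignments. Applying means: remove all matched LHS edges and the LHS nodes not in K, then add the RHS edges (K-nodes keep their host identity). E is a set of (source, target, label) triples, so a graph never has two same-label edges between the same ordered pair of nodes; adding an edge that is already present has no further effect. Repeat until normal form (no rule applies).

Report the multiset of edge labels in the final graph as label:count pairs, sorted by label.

[0] host  ⇒  3 nodes, 4 edges  {0-p->0 0-r->2 1-p->1 2-q->2}
[1] R1 @ {0↦0, 1↦1}  ⇒  3 nodes, 3 edges  {0-p->0 0-r->2 2-q->2}
[2] R1 @ {0↦1, 1↦0}  ⇒  3 nodes, 2 edges  {0-r->2 2-q->2}
final graph: no rule applies after step 2
NF edges: [(0, 2, 'r'), (2, 2, 'q')]

Answer: q:1 r:1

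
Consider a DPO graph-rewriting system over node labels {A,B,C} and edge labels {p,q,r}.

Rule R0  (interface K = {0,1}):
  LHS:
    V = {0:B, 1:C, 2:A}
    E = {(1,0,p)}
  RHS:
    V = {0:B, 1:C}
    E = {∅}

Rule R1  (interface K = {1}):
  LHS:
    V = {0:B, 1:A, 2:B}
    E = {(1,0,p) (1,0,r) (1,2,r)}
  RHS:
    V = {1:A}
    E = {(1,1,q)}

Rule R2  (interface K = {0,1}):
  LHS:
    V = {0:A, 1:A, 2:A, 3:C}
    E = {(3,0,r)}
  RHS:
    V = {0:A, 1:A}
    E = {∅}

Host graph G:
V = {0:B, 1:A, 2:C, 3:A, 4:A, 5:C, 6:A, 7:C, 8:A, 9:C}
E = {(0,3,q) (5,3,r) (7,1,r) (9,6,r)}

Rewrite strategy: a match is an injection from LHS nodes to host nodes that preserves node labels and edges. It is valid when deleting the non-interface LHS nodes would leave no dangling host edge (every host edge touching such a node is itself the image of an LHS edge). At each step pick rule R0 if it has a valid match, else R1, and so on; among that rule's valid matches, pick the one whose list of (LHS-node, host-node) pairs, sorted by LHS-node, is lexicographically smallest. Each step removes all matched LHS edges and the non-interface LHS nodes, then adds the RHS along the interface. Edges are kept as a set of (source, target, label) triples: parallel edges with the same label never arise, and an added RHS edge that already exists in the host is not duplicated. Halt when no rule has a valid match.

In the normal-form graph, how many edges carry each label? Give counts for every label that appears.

[0] host  ⇒  10 nodes, 4 edges  {0-q->3 5-r->3 7-r->1 9-r->6}
[1] R2 @ {0↦1, 1↦3, 2↦4, 3↦7}  ⇒  8 nodes, 3 edges  {0-q->3 5-r->3 9-r->6}
[2] R2 @ {0↦3, 1↦1, 2↦8, 3↦5}  ⇒  6 nodes, 2 edges  {0-q->3 9-r->6}
[3] R2 @ {0↦6, 1↦3, 2↦1, 3↦9}  ⇒  4 nodes, 1 edges  {0-q->3}
final graph: no rule applies after step 3
NF edges: [(0, 3, 'q')]

Answer: q:1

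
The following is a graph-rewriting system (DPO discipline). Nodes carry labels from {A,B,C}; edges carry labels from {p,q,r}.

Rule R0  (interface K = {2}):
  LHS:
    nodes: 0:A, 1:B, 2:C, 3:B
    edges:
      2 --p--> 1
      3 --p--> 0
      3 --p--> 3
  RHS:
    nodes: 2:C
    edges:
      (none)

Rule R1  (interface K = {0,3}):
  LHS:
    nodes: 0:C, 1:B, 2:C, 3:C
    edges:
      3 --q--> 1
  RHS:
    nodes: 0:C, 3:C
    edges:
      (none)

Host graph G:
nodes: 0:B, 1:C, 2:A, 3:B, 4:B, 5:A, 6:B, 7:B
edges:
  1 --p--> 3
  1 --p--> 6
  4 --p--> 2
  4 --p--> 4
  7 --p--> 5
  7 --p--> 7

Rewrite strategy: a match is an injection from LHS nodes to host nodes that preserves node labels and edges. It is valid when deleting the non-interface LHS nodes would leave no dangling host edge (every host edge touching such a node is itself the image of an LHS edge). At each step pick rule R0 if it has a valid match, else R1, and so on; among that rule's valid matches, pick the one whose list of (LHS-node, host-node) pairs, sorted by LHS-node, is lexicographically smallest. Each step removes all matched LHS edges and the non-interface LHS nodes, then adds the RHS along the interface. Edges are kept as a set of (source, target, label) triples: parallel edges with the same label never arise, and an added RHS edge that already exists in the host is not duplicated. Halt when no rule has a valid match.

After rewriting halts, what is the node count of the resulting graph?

Answer: 2

Steps:
[0] host  ⇒  8 nodes, 6 edges  {1-p->3 1-p->6 4-p->2 4-p->4 7-p->5 7-p->7}
[1] R0 @ {0↦2, 1↦3, 2↦1, 3↦4}  ⇒  5 nodes, 3 edges  {1-p->6 7-p->5 7-p->7}
[2] R0 @ {0↦5, 1↦6, 2↦1, 3↦7}  ⇒  2 nodes, 0 edges  {∅}
halt: no rule applies after step 2
NF nodes: {0:B, 1:C}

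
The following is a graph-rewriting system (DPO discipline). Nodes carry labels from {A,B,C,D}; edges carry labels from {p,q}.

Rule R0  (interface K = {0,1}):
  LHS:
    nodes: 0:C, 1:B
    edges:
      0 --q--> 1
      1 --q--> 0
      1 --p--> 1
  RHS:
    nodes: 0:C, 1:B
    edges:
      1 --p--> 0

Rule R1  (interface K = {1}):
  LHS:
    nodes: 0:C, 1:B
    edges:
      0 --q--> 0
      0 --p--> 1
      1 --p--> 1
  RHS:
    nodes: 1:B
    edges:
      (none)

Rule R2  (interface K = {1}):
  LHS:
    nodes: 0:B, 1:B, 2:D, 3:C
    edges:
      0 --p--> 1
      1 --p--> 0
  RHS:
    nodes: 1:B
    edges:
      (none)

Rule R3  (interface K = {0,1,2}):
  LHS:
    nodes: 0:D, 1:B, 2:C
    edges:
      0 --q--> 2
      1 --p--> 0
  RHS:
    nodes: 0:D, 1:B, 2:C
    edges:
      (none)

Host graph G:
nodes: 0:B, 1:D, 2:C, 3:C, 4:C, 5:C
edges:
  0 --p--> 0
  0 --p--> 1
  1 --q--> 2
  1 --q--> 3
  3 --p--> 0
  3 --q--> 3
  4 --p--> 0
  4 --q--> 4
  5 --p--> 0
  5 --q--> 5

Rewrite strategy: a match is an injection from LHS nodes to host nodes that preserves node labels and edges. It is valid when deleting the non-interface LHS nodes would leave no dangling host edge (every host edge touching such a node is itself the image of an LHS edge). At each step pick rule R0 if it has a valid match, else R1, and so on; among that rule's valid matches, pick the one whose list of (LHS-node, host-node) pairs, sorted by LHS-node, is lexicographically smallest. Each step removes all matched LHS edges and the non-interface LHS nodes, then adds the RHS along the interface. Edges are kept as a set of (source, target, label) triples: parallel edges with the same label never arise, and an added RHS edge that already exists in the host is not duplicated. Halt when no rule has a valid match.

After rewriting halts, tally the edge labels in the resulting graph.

initial: |V|=6 |E|=10  E = 0-p->0 0-p->1 1-q->2 1-q->3 3-p->0 3-q->3 4-p->0 4-q->4 5-p->0 5-q->5
step 1: apply R1 at {0↦4, 1↦0}  → |V|=5 |E|=7  E = 0-p->1 1-q->2 1-q->3 3-p->0 3-q->3 5-p->0 5-q->5
step 2: apply R3 at {0↦1, 1↦0, 2↦2}  → |V|=5 |E|=5  E = 1-q->3 3-p->0 3-q->3 5-p->0 5-q->5
normal form: no rule applies after step 2
NF edges: [(1, 3, 'q'), (3, 0, 'p'), (3, 3, 'q'), (5, 0, 'p'), (5, 5, 'q')]

Answer: p:2 q:3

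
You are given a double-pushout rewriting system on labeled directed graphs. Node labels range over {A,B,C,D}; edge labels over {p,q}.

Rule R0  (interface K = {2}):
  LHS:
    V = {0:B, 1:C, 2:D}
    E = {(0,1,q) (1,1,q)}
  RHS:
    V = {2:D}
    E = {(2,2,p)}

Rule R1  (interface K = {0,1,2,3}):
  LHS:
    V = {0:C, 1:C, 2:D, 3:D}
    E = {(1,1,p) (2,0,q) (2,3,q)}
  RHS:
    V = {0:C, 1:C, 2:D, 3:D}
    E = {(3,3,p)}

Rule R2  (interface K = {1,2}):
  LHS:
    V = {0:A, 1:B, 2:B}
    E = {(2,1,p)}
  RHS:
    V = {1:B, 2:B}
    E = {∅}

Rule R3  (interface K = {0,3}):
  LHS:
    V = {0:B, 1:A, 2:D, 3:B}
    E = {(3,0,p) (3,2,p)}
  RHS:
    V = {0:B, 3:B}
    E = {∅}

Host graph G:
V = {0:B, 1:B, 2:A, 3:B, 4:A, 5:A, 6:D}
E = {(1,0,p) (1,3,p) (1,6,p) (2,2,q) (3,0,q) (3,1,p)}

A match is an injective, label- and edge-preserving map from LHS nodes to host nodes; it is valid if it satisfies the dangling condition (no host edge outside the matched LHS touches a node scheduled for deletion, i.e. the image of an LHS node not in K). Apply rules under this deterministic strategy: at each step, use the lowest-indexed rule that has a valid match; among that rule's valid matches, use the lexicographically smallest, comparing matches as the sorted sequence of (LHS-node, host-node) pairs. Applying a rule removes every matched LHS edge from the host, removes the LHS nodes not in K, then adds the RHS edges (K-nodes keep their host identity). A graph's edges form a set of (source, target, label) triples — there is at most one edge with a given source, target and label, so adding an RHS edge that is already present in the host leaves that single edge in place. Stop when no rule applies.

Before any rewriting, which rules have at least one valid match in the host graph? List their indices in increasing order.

R0: no valid match — LHS pattern not found
R1: no valid match — LHS pattern not found
R2: 6 valid matches — {0↦4, 1↦0, 2↦1}, {0↦4, 1↦1, 2↦3}, {0↦4, 1↦3, 2↦1} (+3 more)
R3: 4 valid matches — {0↦0, 1↦4, 2↦6, 3↦1}, {0↦0, 1↦5, 2↦6, 3↦1}, {0↦3, 1↦4, 2↦6, 3↦1} (+1 more)

Answer: [R2,R3]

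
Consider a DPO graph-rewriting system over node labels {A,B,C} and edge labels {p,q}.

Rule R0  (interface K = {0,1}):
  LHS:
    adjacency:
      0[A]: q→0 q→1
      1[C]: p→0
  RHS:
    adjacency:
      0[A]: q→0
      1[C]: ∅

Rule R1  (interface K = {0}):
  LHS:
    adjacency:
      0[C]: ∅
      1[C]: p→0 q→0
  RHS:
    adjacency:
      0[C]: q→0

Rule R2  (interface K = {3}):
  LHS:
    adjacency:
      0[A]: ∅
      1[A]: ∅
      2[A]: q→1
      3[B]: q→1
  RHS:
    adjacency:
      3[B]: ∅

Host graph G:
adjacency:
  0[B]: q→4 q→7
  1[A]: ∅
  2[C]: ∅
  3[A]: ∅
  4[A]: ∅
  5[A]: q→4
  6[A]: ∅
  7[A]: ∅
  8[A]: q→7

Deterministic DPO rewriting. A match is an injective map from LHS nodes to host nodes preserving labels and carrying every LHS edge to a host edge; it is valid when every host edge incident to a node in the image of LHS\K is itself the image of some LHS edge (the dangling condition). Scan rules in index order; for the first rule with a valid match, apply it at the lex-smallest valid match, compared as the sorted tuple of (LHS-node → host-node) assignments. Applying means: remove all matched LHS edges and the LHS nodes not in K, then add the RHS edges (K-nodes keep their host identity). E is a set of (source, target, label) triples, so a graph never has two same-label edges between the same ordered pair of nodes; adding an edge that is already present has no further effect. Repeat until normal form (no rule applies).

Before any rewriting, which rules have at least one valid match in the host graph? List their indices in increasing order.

Answer: [R2]

Steps:
R0: no valid match — LHS pattern not found
R1: no valid match — LHS pattern not found
R2: 6 valid matches — {0↦1, 1↦4, 2↦5, 3↦0}, {0↦1, 1↦7, 2↦8, 3↦0}, {0↦3, 1↦4, 2↦5, 3↦0} (+3 more)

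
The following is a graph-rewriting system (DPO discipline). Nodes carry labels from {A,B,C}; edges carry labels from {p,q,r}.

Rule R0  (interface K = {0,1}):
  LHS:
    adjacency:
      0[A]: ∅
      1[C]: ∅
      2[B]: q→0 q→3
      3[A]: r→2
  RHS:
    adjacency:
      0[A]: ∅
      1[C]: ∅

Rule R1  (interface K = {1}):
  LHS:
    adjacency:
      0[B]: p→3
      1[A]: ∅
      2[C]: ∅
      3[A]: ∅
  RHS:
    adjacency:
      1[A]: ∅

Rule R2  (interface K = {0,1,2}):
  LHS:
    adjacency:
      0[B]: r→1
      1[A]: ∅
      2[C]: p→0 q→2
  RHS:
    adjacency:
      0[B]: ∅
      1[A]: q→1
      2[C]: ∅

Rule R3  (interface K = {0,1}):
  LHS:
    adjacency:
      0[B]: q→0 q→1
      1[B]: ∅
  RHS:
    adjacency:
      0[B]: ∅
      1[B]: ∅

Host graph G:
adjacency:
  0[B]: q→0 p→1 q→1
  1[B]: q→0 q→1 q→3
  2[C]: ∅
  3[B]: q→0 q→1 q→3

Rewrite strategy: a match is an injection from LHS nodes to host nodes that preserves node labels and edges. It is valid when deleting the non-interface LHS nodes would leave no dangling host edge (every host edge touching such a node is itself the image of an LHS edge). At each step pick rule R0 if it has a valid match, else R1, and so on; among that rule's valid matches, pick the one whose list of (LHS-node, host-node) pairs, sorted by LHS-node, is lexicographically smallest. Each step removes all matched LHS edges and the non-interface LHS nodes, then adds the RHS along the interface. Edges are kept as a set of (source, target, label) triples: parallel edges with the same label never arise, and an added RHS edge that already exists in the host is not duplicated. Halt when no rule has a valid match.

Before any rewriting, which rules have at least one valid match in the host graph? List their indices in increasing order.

R0: no valid match — LHS pattern not found
R1: no valid match — LHS pattern not found
R2: no valid match — LHS pattern not found
R3: 5 valid matches — {0↦0, 1↦1}, {0↦1, 1↦0}, {0↦1, 1↦3} (+2 more)

Answer: [R3]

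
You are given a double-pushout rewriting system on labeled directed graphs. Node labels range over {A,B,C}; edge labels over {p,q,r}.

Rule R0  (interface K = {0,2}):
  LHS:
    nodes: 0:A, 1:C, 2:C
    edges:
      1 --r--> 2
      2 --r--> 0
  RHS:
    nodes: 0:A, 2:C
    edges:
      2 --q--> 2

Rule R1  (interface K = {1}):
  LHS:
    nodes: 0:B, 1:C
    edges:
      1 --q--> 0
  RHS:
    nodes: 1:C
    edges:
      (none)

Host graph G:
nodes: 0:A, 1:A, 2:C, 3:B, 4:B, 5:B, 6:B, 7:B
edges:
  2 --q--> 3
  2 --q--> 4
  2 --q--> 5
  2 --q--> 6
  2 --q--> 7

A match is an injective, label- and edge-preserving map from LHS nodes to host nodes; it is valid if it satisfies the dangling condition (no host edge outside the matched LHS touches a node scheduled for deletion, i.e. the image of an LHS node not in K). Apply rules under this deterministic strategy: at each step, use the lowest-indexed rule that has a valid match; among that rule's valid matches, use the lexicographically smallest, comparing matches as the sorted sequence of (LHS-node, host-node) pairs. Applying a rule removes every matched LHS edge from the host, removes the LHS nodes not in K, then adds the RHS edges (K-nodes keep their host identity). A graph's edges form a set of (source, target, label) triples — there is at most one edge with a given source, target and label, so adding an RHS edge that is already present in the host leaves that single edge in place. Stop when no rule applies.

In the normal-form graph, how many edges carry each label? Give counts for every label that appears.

[0] host  ⇒  8 nodes, 5 edges  {2-q->3 2-q->4 2-q->5 2-q->6 2-q->7}
[1] R1 @ {0↦3, 1↦2}  ⇒  7 nodes, 4 edges  {2-q->4 2-q->5 2-q->6 2-q->7}
[2] R1 @ {0↦4, 1↦2}  ⇒  6 nodes, 3 edges  {2-q->5 2-q->6 2-q->7}
[3] R1 @ {0↦5, 1↦2}  ⇒  5 nodes, 2 edges  {2-q->6 2-q->7}
[4] R1 @ {0↦6, 1↦2}  ⇒  4 nodes, 1 edges  {2-q->7}
[5] R1 @ {0↦7, 1↦2}  ⇒  3 nodes, 0 edges  {∅}
halt: no rule applies after step 5
NF edges: []

Answer: (no edges)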